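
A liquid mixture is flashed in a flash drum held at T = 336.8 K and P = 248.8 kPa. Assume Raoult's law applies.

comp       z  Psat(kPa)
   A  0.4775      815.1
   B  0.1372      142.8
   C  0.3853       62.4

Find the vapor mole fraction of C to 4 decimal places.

y_C = 0.1501

Raoult's law: Kᵢ = Pᵢˢᵃᵗ/P = Pᵢˢᵃᵗ/248.8.
  K_A = 815.1/248.8 = 3.276125, K_B = 142.8/248.8 = 0.573955, K_C = 62.4/248.8 = 0.250804
Rachford–Rice: g(V/F) = Σ zᵢ(Kᵢ−1)/(1+V/F(Kᵢ−1)) = 0.
Feasibility: ΣzᵢKᵢ = 1.7397, Σzᵢ/Kᵢ = 1.9211 — both > 1, two phases present.
Newton–Raphson from V/F = 0.59:
  V/F = 0.5900: g = -0.13154, g' = -1.1897 → V/F = 0.4794
  V/F = 0.4794: g = -0.00422, g' = -1.1316 → V/F = 0.4757
Converged at V/F = 0.4757.
Compositions from xᵢ = zᵢ/(1+V/F(Kᵢ−1)), yᵢ = Kᵢxᵢ:
  A: x = 0.2293, y = 0.7511
  B: x = 0.1721, y = 0.0988
  C: x = 0.5987, y = 0.1501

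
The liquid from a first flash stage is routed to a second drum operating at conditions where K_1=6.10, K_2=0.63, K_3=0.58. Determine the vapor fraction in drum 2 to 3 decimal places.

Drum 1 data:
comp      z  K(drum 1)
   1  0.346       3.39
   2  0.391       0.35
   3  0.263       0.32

V/F (drum 2) = 0.402

Drum 1:
Newton iteration, ψ₁⁰ = 0.5:
  ψ₁ = 0.500: g = -0.2708, g' = -1.052 → ψ₁ = 0.243
  ψ₁ = 0.243: g = 0.0075, g' = -1.199 → ψ₁ = 0.249
Converged at ψ₁ = 0.249.
Drum-1 compositions:
  1: x = 0.217, y = 0.735
  2: x = 0.466, y = 0.163
  3: x = 0.317, y = 0.101
Drum-2 feed = drum-1 liquid: z₂ = (0.2169, 0.4665, 0.3166).
Drum 2:
Let ψ₂ = V/F and solve Σ zᵢ(Kᵢ−1)/(1+ψ₂(Kᵢ−1)) = 0.
Feasibility: ΣzᵢKᵢ = 1.801, Σzᵢ/Kᵢ = 1.322 — both > 1, two phases present.
Newton–Raphson from ψ₂ = 0.5:
  ψ₂ = 0.500: g = -0.0684, g' = -0.633 → ψ₂ = 0.392
  ψ₂ = 0.392: g = 0.0079, g' = -0.795 → ψ₂ = 0.402
Converged at ψ₂ = 0.402.
  1: x = 0.071, y = 0.434
  2: x = 0.548, y = 0.345
  3: x = 0.381, y = 0.221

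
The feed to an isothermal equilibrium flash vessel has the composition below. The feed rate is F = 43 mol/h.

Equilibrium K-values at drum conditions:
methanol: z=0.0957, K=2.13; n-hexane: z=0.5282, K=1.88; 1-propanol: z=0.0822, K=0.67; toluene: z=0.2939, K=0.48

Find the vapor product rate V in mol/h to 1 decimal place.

Rachford–Rice: g(V/F) = Σ zᵢ(Kᵢ−1)/(1+V/F(Kᵢ−1)) = 0.
Check two-phase: ΣzᵢKᵢ = 1.3930 > 1 and Σzᵢ/Kᵢ = 1.0609 > 1, so g(0) = 0.3930 > 0 and g(1) = -0.0609 < 0.
Iterate (Newton) starting at V/F = 0.5:
  V/F = 0.5000: g = 0.15288, g' = -0.4051 → V/F = 0.8774
  V/F = 0.8774: g = -0.00263, g' = -0.4476 → V/F = 0.8715
Converged at V/F = 0.8715.
Then V = V/F·F = 0.8715·43 = 37.5 mol/h and L = F − V = 5.5 mol/h.

V = 37.5 mol/h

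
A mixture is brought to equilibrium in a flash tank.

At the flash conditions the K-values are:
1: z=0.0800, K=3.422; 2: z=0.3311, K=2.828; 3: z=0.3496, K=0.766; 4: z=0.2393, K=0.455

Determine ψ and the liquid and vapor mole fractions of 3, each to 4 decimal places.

Newton iteration, ψ⁰ = 0.5:
  ψ = 0.5000: g = 0.13194, g' = -0.5569 → ψ = 0.7369
  ψ = 0.7369: g = 0.01064, g' = -0.4878 → ψ = 0.7587
  ψ = 0.7587: g = 0.00001, g' = -0.4874 → ψ = 0.7588
Converged at ψ = 0.7588.
Compositions from xᵢ = zᵢ/(1+ψ(Kᵢ−1)), yᵢ = Kᵢxᵢ:
  1: x = 0.0282, y = 0.0965
  2: x = 0.1387, y = 0.3923
  3: x = 0.4251, y = 0.3256
  4: x = 0.4080, y = 0.1857

ψ = 0.7588, x_3 = 0.4251, y_3 = 0.3256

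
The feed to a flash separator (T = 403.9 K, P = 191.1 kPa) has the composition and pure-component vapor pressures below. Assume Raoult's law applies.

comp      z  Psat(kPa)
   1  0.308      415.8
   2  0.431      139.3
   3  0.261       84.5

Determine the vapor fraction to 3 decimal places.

Raoult's law: Kᵢ = Pᵢˢᵃᵗ/P = Pᵢˢᵃᵗ/191.1.
  K_1 = 415.8/191.1 = 2.17582, K_2 = 139.3/191.1 = 0.72894, K_3 = 84.5/191.1 = 0.44218
Material balance + equilibrium reduce to Σ zᵢ(Kᵢ−1)/(1+ψ(Kᵢ−1)) = 0.
Feasibility: ΣzᵢKᵢ = 1.100, Σzᵢ/Kᵢ = 1.323 — both > 1, two phases present.
Newton iteration, ψ⁰ = 0.32:
  ψ = 0.320: g = -0.0420, g' = -0.383 → ψ = 0.210
  ψ = 0.210: g = 0.0015, g' = -0.414 → ψ = 0.214
Converged at ψ = 0.214.

ψ = 0.214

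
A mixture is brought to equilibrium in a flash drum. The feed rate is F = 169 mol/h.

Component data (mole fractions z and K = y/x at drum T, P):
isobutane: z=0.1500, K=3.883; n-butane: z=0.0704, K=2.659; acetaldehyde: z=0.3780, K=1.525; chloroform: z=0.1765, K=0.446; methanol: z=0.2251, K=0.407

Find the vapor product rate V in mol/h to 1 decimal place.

V = 105.5 mol/h

Let ψ = V/F and solve Σ zᵢ(Kᵢ−1)/(1+ψ(Kᵢ−1)) = 0.
g(0) = ΣzᵢKᵢ − 1 = 0.5164 and g(1) = 1 − Σzᵢ/Kᵢ = -0.2618, so a root lies in (0, 1).
Newton iteration, ψ⁰ = 0.36:
  ψ = 0.3600: g = 0.16038, g' = -0.6623 → ψ = 0.6021
  ψ = 0.6021: g = 0.01293, g' = -0.5887 → ψ = 0.6241
Converged at ψ = 0.6241.
Then V = ψ·F = 0.6241·169 = 105.5 mol/h and L = F − V = 63.5 mol/h.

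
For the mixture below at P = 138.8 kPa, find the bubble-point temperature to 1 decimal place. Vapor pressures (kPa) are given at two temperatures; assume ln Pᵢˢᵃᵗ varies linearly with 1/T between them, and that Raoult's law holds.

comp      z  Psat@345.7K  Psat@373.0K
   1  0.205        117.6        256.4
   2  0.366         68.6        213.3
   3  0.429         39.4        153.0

Bubble-point temperature: ΣzᵢPᵢˢᵃᵗ(T) = P. Interpolate ln Pᵢˢᵃᵗ = aᵢ + bᵢ/T.
  T = 345.7 K: ΣzᵢPᵢˢᵃᵗ = 66.12 kPa
  T = 373.0 K: ΣzᵢPᵢˢᵃᵗ = 196.27 kPa
  T = 359.4 K: ΣzᵢPᵢˢᵃᵗ = 115.77 kPa
  T = 366.2 K: ΣzᵢPᵢˢᵃᵗ = 151.26 kPa
  T = 362.8 K: ΣzᵢPᵢˢᵃᵗ = 132.45 kPa
  T = 364.5 K: ΣzᵢPᵢˢᵃᵗ = 141.57 kPa
Interpolating between 362.8 K and 364.5 K gives T ≈ 364.0 K.

T = 364.0 K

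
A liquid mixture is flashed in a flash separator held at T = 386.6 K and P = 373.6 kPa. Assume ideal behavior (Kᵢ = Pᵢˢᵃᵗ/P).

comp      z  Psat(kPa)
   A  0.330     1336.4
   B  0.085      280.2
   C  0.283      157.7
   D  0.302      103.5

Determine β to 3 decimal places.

β = 0.282

Raoult's law: Kᵢ = Pᵢˢᵃᵗ/P = Pᵢˢᵃᵗ/373.6.
  K_A = 1336.4/373.6 = 3.57709, K_B = 280.2/373.6 = 0.75000, K_C = 157.7/373.6 = 0.42211, K_D = 103.5/373.6 = 0.27703
Let β = V/F and solve Σ zᵢ(Kᵢ−1)/(1+β(Kᵢ−1)) = 0.
Check two-phase: ΣzᵢKᵢ = 1.447 > 1 and Σzᵢ/Kᵢ = 1.966 > 1, so g(0) = 0.447 > 0 and g(1) = -0.966 < 0.
Newton–Raphson from β = 0.5:
  β = 0.500: g = -0.2246, g' = -0.999 → β = 0.275
  β = 0.275: g = 0.0076, g' = -1.136 → β = 0.282
Converged at β = 0.282.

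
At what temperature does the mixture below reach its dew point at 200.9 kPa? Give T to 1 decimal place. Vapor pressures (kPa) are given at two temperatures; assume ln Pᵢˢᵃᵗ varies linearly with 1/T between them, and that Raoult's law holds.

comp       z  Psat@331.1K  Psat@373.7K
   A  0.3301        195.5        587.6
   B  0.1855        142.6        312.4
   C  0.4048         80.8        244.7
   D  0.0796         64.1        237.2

T = 354.2 K

Dew-point temperature: Σzᵢ·P/Pᵢˢᵃᵗ(T) = 1. Interpolate ln Pᵢˢᵃᵗ = aᵢ + bᵢ/T.
  T = 331.1 K: ΣzᵢP/Pᵢˢᵃᵗ = 1.8565
  T = 373.7 K: ΣzᵢP/Pᵢˢᵃᵗ = 0.6319
  T = 352.4 K: ΣzᵢP/Pᵢˢᵃᵗ = 1.0457
  T = 363.0 K: ΣzᵢP/Pᵢˢᵃᵗ = 0.8074
  T = 357.7 K: ΣzᵢP/Pᵢˢᵃᵗ = 0.9169
  T = 355.0 K: ΣzᵢP/Pᵢˢᵃᵗ = 0.9799
Interpolating between 352.4 K and 355.0 K gives T ≈ 354.2 K.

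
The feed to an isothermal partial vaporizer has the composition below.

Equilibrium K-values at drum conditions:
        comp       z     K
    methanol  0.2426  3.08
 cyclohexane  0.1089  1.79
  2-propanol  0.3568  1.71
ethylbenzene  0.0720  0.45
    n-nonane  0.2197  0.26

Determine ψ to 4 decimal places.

ψ = 0.7323

Rachford–Rice: g(ψ) = Σ zᵢ(Kᵢ−1)/(1+ψ(Kᵢ−1)) = 0.
g(0) = ΣzᵢKᵢ − 1 = 0.6418 and g(1) = 1 − Σzᵢ/Kᵢ = -0.3533, so a root lies in (0, 1).
Newton iteration, ψ⁰ = 0.45:
  ψ = 0.4500: g = 0.21973, g' = -0.7292 → ψ = 0.7513
  ψ = 0.7513: g = -0.01755, g' = -0.9365 → ψ = 0.7326
  ψ = 0.7326: g = -0.00030, g' = -0.9048 → ψ = 0.7323
Converged at ψ = 0.7323.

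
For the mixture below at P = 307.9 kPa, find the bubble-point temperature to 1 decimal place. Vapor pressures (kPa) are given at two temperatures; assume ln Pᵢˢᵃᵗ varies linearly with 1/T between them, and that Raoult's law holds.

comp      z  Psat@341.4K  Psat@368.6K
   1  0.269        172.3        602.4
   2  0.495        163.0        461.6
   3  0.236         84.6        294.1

Bubble-point temperature: ΣzᵢPᵢˢᵃᵗ(T) = P. Interpolate ln Pᵢˢᵃᵗ = aᵢ + bᵢ/T.
  T = 341.4 K: ΣzᵢPᵢˢᵃᵗ = 147.00 kPa
  T = 368.6 K: ΣzᵢPᵢˢᵃᵗ = 459.95 kPa
  T = 355.0 K: ΣzᵢPᵢˢᵃᵗ = 265.40 kPa
  T = 361.8 K: ΣzᵢPᵢˢᵃᵗ = 351.09 kPa
  T = 358.4 K: ΣzᵢPᵢˢᵃᵗ = 305.63 kPa
  T = 360.1 K: ΣzᵢPᵢˢᵃᵗ = 327.67 kPa
Interpolating between 358.4 K and 360.1 K gives T ≈ 358.6 K.

T = 358.6 K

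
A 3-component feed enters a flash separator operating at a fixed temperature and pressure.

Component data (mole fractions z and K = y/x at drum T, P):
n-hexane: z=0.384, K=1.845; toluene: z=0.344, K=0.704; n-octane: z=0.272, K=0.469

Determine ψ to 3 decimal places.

Let ψ = V/F and solve Σ zᵢ(Kᵢ−1)/(1+ψ(Kᵢ−1)) = 0.
g(0) = ΣzᵢKᵢ − 1 = 0.078 and g(1) = 1 − Σzᵢ/Kᵢ = -0.277, so a root lies in (0, 1).
Iterate (Newton) starting at ψ = 0.5:
  ψ = 0.500: g = -0.0880, g' = -0.319 → ψ = 0.224
Converged at ψ = 0.224.

ψ = 0.224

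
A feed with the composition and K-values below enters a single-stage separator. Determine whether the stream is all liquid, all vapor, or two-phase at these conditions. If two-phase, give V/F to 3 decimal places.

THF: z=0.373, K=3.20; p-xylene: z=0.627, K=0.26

ΣzᵢKᵢ = 1.357; Σzᵢ/Kᵢ = 2.528.
Both exceed 1, so a two-phase solution exists.
Binary case is linear: z₁(K₁−1)(1+ψ(K₂−1)) + z₂(K₂−1)(1+ψ(K₁−1)) = 0
⇒ ψ = [z₁(K₁−1)+z₂(K₂−1)] / [−(K₁−1)(K₂−1)] = 0.3566/1.6280 = 0.219

two-phase, V/F = 0.219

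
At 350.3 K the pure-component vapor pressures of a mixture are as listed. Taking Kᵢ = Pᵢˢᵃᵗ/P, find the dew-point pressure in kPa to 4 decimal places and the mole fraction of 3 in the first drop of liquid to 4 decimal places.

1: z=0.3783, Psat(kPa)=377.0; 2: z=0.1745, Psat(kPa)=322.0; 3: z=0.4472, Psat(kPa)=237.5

At the dew point ψ → 1, so Σzᵢ/Kᵢ = 1 with Kᵢ = Pᵢˢᵃᵗ/P ⇒ 1/P = Σzᵢ/Pᵢˢᵃᵗ.
1/P = 0.3783/377.0 + 0.1745/322.0 + 0.4472/237.5 = 0.0034283 ⇒ P = 291.6880 kPa
xᵢ = zᵢP/Pᵢˢᵃᵗ ⇒ x_3 = 0.4472·291.6880/237.5 = 0.5492

Pdew = 291.6880 kPa, x_3 = 0.5492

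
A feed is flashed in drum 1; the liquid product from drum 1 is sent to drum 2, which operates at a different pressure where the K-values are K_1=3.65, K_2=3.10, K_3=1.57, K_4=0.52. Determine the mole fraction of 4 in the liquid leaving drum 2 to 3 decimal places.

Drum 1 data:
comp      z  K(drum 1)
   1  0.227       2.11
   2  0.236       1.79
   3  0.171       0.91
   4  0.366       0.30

Drum 1:
Material balance + equilibrium reduce to Σ zᵢ(Kᵢ−1)/(1+ψ₁(Kᵢ−1)) = 0.
g(0) = ΣzᵢKᵢ − 1 = 0.167 and g(1) = 1 − Σzᵢ/Kᵢ = -0.647, so a root lies in (0, 1).
Newton–Raphson from ψ₁ = 0.64:
  ψ₁ = 0.640: g = -0.2093, g' = -0.751 → ψ₁ = 0.361
  ψ₁ = 0.361: g = -0.0339, g' = -0.554 → ψ₁ = 0.300
  ψ₁ = 0.300: g = -0.0004, g' = -0.542 → ψ₁ = 0.299
Converged at ψ₁ = 0.299.
Drum-1 compositions:
  1: x = 0.170, y = 0.360
  2: x = 0.191, y = 0.342
  3: x = 0.176, y = 0.160
  4: x = 0.463, y = 0.139
Drum-2 feed = drum-1 liquid: z₂ = (0.1704, 0.1909, 0.1757, 0.4630).
Drum 2:
Material balance + equilibrium reduce to Σ zᵢ(Kᵢ−1)/(1+ψ₂(Kᵢ−1)) = 0.
g(0) = ΣzᵢKᵢ − 1 = 0.730 and g(1) = 1 − Σzᵢ/Kᵢ = -0.111, so a root lies in (0, 1).
Newton–Raphson from ψ₂ = 0.4:
  ψ₂ = 0.400: g = 0.2435, g' = -0.732 → ψ₂ = 0.733
  ψ₂ = 0.733: g = 0.0392, g' = -0.551 → ψ₂ = 0.804
Converged at ψ₂ = 0.804.
  1: x = 0.054, y = 0.199
  2: x = 0.071, y = 0.220
  3: x = 0.120, y = 0.189
  4: x = 0.754, y = 0.392

x_4 (drum 2) = 0.754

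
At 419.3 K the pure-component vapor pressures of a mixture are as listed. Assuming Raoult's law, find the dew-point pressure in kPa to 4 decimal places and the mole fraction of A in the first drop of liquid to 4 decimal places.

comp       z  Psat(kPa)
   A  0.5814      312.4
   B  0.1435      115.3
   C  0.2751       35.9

At the dew point ψ → 1, so Σzᵢ/Kᵢ = 1 with Kᵢ = Pᵢˢᵃᵗ/P ⇒ 1/P = Σzᵢ/Pᵢˢᵃᵗ.
1/P = 0.5814/312.4 + 0.1435/115.3 + 0.2751/35.9 = 0.0107686 ⇒ P = 92.8625 kPa
xᵢ = zᵢP/Pᵢˢᵃᵗ ⇒ x_A = 0.5814·92.8625/312.4 = 0.1728

Pdew = 92.8625 kPa, x_A = 0.1728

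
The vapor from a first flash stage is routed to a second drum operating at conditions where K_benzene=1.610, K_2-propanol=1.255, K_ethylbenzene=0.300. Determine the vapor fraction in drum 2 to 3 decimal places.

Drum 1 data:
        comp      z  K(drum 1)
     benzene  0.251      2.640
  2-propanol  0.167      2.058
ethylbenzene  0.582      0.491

Drum 1:
Newton iteration, ψ₁⁰ = 0.5:
  ψ₁ = 0.500: g = -0.0556, g' = -0.555 → ψ₁ = 0.400
  ψ₁ = 0.400: g = 0.0009, g' = -0.576 → ψ₁ = 0.401
Converged at ψ₁ = 0.401.
Drum-1 compositions:
  benzene: x = 0.151, y = 0.400
  2-propanol: x = 0.117, y = 0.241
  ethylbenzene: x = 0.731, y = 0.359
Drum-2 feed = drum-1 vapor: z₂ = (0.3996, 0.2413, 0.3591).
Drum 2:
Material balance + equilibrium reduce to Σ zᵢ(Kᵢ−1)/(1+ψ₂(Kᵢ−1)) = 0.
Feasibility: ΣzᵢKᵢ = 1.054, Σzᵢ/Kᵢ = 1.638 — both > 1, two phases present.
Newton–Raphson from ψ₂ = 0.5:
  ψ₂ = 0.500: g = -0.1454, g' = -0.516 → ψ₂ = 0.218
  ψ₂ = 0.218: g = -0.0233, g' = -0.375 → ψ₂ = 0.156
  ψ₂ = 0.156: g = -0.0005, g' = -0.360 → ψ₂ = 0.155
Converged at ψ₂ = 0.155.
  benzene: x = 0.365, y = 0.588
  2-propanol: x = 0.232, y = 0.291
  ethylbenzene: x = 0.403, y = 0.121

V/F (drum 2) = 0.155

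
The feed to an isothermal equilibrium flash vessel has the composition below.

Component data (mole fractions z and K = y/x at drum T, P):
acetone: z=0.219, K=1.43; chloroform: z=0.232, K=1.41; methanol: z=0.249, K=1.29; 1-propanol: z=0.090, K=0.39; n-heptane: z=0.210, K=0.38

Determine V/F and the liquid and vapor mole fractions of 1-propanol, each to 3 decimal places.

Rachford–Rice: g(V/F) = Σ zᵢ(Kᵢ−1)/(1+V/F(Kᵢ−1)) = 0.
Feasibility: ΣzᵢKᵢ = 1.076, Σzᵢ/Kᵢ = 1.294 — both > 1, two phases present.
Newton iteration, V/F⁰ = 0.66:
  V/F = 0.660: g = -0.1035, g' = -0.389 → V/F = 0.394
  V/F = 0.394: g = -0.0173, g' = -0.275 → V/F = 0.331
  V/F = 0.331: g = -0.0005, g' = -0.259 → V/F = 0.329
Converged at V/F = 0.329.
Compositions from xᵢ = zᵢ/(1+V/F(Kᵢ−1)), yᵢ = Kᵢxᵢ:
  acetone: x = 0.192, y = 0.274
  chloroform: x = 0.204, y = 0.288
  methanol: x = 0.227, y = 0.293
  1-propanol: x = 0.113, y = 0.044
  n-heptane: x = 0.264, y = 0.100

V/F = 0.329, x_1-propanol = 0.113, y_1-propanol = 0.044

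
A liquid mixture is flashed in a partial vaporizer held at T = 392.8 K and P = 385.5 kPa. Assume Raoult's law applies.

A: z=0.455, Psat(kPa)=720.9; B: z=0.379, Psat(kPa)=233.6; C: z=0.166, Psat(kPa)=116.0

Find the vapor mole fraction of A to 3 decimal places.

Raoult's law: Kᵢ = Pᵢˢᵃᵗ/P = Pᵢˢᵃᵗ/385.5.
  K_A = 720.9/385.5 = 1.87004, K_B = 233.6/385.5 = 0.60597, K_C = 116.0/385.5 = 0.30091
Newton–Raphson from ψ = 0.44:
  ψ = 0.440: g = -0.0620, g' = -0.435 → ψ = 0.298
  ψ = 0.298: g = -0.0013, g' = -0.422 → ψ = 0.295
Converged at ψ = 0.295.
Compositions from xᵢ = zᵢ/(1+ψ(Kᵢ−1)), yᵢ = Kᵢxᵢ:
  A: x = 0.362, y = 0.677
  B: x = 0.429, y = 0.260
  C: x = 0.209, y = 0.063

y_A = 0.677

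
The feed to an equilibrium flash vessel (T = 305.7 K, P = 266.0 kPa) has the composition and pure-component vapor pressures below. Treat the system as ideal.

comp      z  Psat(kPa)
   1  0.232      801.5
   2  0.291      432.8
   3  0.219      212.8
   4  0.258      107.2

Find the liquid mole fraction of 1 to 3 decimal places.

x_1 = 0.095

Raoult's law: Kᵢ = Pᵢˢᵃᵗ/P = Pᵢˢᵃᵗ/266.0.
  K_1 = 801.5/266.0 = 3.01316, K_2 = 432.8/266.0 = 1.62707, K_3 = 212.8/266.0 = 0.80000, K_4 = 107.2/266.0 = 0.40301
Newton iteration, ψ⁰ = 0.39:
  ψ = 0.390: g = 0.1600, g' = -0.535 → ψ = 0.689
  ψ = 0.689: g = 0.0108, g' = -0.498 → ψ = 0.710
Converged at ψ = 0.710.
Compositions from xᵢ = zᵢ/(1+ψ(Kᵢ−1)), yᵢ = Kᵢxᵢ:
  1: x = 0.095, y = 0.288
  2: x = 0.201, y = 0.328
  3: x = 0.255, y = 0.204
  4: x = 0.448, y = 0.181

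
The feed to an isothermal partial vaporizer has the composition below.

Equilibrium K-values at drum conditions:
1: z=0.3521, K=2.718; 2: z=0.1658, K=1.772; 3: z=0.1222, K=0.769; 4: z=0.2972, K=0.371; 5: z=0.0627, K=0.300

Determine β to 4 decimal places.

β = 0.5665

Newton iteration, β⁰ = 0.5:
  β = 0.5000: g = 0.04560, g' = -0.6834 → β = 0.5667
  β = 0.5667: g = -0.00019, g' = -0.6916 → β = 0.5665
Converged at β = 0.5665.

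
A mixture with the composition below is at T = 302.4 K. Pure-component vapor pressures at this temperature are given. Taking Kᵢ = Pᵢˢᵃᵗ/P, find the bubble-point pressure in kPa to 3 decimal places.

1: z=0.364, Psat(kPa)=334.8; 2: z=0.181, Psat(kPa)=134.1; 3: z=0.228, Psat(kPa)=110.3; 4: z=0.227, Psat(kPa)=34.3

Pbub = 179.074 kPa

At the bubble point ψ → 0, so ΣzᵢKᵢ = 1 with Kᵢ = Pᵢˢᵃᵗ/P ⇒ P = ΣzᵢPᵢˢᵃᵗ.
P = 0.364·334.8 + 0.181·134.1 + 0.228·110.3 + 0.227·34.3 = 179.074 kPa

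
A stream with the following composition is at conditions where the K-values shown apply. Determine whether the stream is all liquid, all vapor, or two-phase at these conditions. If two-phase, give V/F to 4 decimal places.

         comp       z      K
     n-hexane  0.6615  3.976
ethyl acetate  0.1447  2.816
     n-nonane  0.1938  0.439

ΣzᵢKᵢ = 3.1227; Σzᵢ/Kᵢ = 0.6592.
Since Σzᵢ/Kᵢ < 1 the mixture is above its dew point — single vapor phase.

all vapor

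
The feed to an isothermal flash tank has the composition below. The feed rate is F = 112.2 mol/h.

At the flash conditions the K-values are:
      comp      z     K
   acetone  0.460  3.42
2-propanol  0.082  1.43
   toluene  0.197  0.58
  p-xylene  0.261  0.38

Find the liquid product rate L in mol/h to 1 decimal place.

L = 28.2 mol/h

Rachford–Rice: g(ψ) = Σ zᵢ(Kᵢ−1)/(1+ψ(Kᵢ−1)) = 0.
Feasibility: ΣzᵢKᵢ = 1.904, Σzᵢ/Kᵢ = 1.218 — both > 1, two phases present.
Iterate (Newton) starting at ψ = 0.61:
  ψ = 0.610: g = 0.1060, g' = -0.771 → ψ = 0.747
  ψ = 0.747: g = 0.0008, g' = -0.772 → ψ = 0.749
Converged at ψ = 0.749.
Then V = ψ·F = 0.7485·112.2 = 84.0 mol/h and L = F − V = 28.2 mol/h.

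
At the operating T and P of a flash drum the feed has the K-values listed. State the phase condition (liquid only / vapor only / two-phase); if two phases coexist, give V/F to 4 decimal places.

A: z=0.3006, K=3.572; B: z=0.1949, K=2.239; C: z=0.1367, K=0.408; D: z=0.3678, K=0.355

ΣzᵢKᵢ = 1.6965; Σzᵢ/Kᵢ = 1.5423.
Both exceed 1, so a two-phase solution exists.
Material balance + equilibrium reduce to Σ zᵢ(Kᵢ−1)/(1+ψ(Kᵢ−1)) = 0.
Newton–Raphson from ψ = 0.59:
  ψ = 0.5900: g = -0.06072, g' = -0.9255 → ψ = 0.5244
  ψ = 0.5244: g = -0.00029, g' = -0.9206 → ψ = 0.5241
Converged at ψ = 0.5241.

two-phase, V/F = 0.5241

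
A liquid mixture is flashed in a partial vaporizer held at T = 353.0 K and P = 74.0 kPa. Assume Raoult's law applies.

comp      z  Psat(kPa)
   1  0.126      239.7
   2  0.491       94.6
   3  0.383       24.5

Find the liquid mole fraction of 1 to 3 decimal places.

x_1 = 0.081

Raoult's law: Kᵢ = Pᵢˢᵃᵗ/P = Pᵢˢᵃᵗ/74.0.
  K_1 = 239.7/74.0 = 3.23919, K_2 = 94.6/74.0 = 1.27838, K_3 = 24.5/74.0 = 0.33108
Material balance + equilibrium reduce to Σ zᵢ(Kᵢ−1)/(1+V/F(Kᵢ−1)) = 0.
Check two-phase: ΣzᵢKᵢ = 1.163 > 1 and Σzᵢ/Kᵢ = 1.580 > 1, so g(0) = 0.163 > 0 and g(1) = -0.580 < 0.
Newton iteration, V/F⁰ = 0.47:
  V/F = 0.470: g = -0.1153, g' = -0.544 → V/F = 0.258
  V/F = 0.258: g = -0.0033, g' = -0.537 → V/F = 0.252
Converged at V/F = 0.252.
Compositions from xᵢ = zᵢ/(1+V/F(Kᵢ−1)), yᵢ = Kᵢxᵢ:
  1: x = 0.081, y = 0.261
  2: x = 0.459, y = 0.587
  3: x = 0.461, y = 0.153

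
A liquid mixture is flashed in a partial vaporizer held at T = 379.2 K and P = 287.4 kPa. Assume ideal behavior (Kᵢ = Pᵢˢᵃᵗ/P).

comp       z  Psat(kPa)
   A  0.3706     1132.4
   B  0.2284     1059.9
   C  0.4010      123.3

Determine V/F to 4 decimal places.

Raoult's law: Kᵢ = Pᵢˢᵃᵗ/P = Pᵢˢᵃᵗ/287.4.
  K_A = 1132.4/287.4 = 3.940153, K_B = 1059.9/287.4 = 3.687891, K_C = 123.3/287.4 = 0.429019
Material balance + equilibrium reduce to Σ zᵢ(Kᵢ−1)/(1+V/F(Kᵢ−1)) = 0.
Check two-phase: ΣzᵢKᵢ = 2.4746 > 1 and Σzᵢ/Kᵢ = 1.0907 > 1, so g(0) = 1.4746 > 0 and g(1) = -0.0907 < 0.
Newton iteration, V/F⁰ = 0.5:
  V/F = 0.5000: g = 0.38259, g' = -1.0815 → V/F = 0.8538
  V/F = 0.8538: g = 0.05000, g' = -0.9097 → V/F = 0.9087
  V/F = 0.9087: g = -0.00080, g' = -0.9416 → V/F = 0.9079
Converged at V/F = 0.9079.

V/F = 0.9079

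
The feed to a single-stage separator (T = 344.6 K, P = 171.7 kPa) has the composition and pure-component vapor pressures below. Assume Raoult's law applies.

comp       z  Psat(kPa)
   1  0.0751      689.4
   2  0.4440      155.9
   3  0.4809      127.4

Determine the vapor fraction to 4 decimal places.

ψ = 0.1125

Raoult's law: Kᵢ = Pᵢˢᵃᵗ/P = Pᵢˢᵃᵗ/171.7.
  K_1 = 689.4/171.7 = 4.015143, K_2 = 155.9/171.7 = 0.907979, K_3 = 127.4/171.7 = 0.741992
Rachford–Rice: g(ψ) = Σ zᵢ(Kᵢ−1)/(1+ψ(Kᵢ−1)) = 0.
g(0) = ΣzᵢKᵢ − 1 = 0.0615 and g(1) = 1 − Σzᵢ/Kᵢ = -0.1558, so a root lies in (0, 1).
Newton–Raphson from ψ = 0.5:
  ψ = 0.5000: g = -0.09498, g' = -0.1549 → ψ = 0.0000
  ψ = 0.0000: g = 0.06150, g' = -0.7185 → ψ = 0.0856
  ψ = 0.0856: g = 0.01192, g' = -0.4686 → ψ = 0.1110
  ψ = 0.1110: g = 0.00062, g' = -0.4210 → ψ = 0.1125
Converged at ψ = 0.1125.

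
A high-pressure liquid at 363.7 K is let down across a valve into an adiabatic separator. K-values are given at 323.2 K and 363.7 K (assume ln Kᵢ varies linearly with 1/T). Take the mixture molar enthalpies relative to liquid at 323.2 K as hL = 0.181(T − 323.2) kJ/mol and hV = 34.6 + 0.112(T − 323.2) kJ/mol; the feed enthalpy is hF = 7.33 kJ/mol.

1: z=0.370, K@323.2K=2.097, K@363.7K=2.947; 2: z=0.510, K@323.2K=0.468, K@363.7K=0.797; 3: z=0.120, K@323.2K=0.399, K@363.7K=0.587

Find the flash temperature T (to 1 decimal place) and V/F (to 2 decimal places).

T = 327.9 K, V/F = 0.19

Adiabatic flash: solve Rachford–Rice at each trial T, then check hF = ψ·hV(T) + (1−ψ)·hL(T).
  T = 323.2 K: K = (2.097, 0.468, 0.399), RR gives ψ = 0.104, H_out = 3.610 kJ/mol
  T = 363.7 K: K = (2.947, 0.797, 0.587), RR gives ψ = 1.000, H_out = 39.136 kJ/mol
  T = 343.4 K: K = (2.510, 0.620, 0.489), RR gives ψ = 0.493, H_out = 20.017 kJ/mol
  T = 333.3 K: K = (2.300, 0.541, 0.443), RR gives ψ = 0.289, H_out = 11.638 kJ/mol
  T = 328.2 K: K = (2.197, 0.503, 0.421), RR gives ψ = 0.195, H_out = 7.599 kJ/mol
  T = 325.7 K: K = (2.147, 0.485, 0.410), RR gives ψ = 0.150, H_out = 5.615 kJ/mol
  T = 326.9 K: K = (2.171, 0.494, 0.415), RR gives ψ = 0.172, H_out = 6.569 kJ/mol
Linear interpolation between T = 326.9 (H_out = 6.569) and T = 328.2 (H_out = 7.599) on hF = 7.33 gives T ≈ 327.9 K, at which ψ = 0.19.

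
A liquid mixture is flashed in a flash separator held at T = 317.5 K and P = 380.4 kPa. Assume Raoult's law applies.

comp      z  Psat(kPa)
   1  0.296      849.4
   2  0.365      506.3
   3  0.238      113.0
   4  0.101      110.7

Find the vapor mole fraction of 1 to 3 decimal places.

y_1 = 0.431

Raoult's law: Kᵢ = Pᵢˢᵃᵗ/P = Pᵢˢᵃᵗ/380.4.
  K_1 = 849.4/380.4 = 2.23291, K_2 = 506.3/380.4 = 1.33097, K_3 = 113.0/380.4 = 0.29706, K_4 = 110.7/380.4 = 0.29101
Let ψ = V/F and solve Σ zᵢ(Kᵢ−1)/(1+ψ(Kᵢ−1)) = 0.
Feasibility: ΣzᵢKᵢ = 1.247, Σzᵢ/Kᵢ = 1.555 — both > 1, two phases present.
Newton iteration, ψ⁰ = 0.5:
  ψ = 0.500: g = -0.0395, g' = -0.603 → ψ = 0.435
  ψ = 0.435: g = -0.0011, g' = -0.571 → ψ = 0.433
Converged at ψ = 0.433.
Compositions from xᵢ = zᵢ/(1+ψ(Kᵢ−1)), yᵢ = Kᵢxᵢ:
  1: x = 0.193, y = 0.431
  2: x = 0.319, y = 0.425
  3: x = 0.342, y = 0.102
  4: x = 0.146, y = 0.042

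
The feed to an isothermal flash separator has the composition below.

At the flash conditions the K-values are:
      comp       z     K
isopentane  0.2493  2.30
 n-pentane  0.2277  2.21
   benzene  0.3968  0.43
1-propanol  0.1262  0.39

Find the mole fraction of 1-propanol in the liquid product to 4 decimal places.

Newton iteration, β⁰ = 0.61:
  β = 0.6100: g = -0.13007, g' = -0.6635 → β = 0.4140
  β = 0.4140: g = -0.00475, g' = -0.6310 → β = 0.4064
Converged at β = 0.4064.
Compositions from xᵢ = zᵢ/(1+β(Kᵢ−1)), yᵢ = Kᵢxᵢ:
  isopentane: x = 0.1631, y = 0.3752
  n-pentane: x = 0.1526, y = 0.3373
  benzene: x = 0.5164, y = 0.2221
  1-propanol: x = 0.1678, y = 0.0654

x_1-propanol = 0.1678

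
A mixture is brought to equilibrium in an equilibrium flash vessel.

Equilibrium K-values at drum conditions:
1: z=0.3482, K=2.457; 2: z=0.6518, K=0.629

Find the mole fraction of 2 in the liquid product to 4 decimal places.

x_2 = 0.7970

Let ψ = V/F and solve Σ zᵢ(Kᵢ−1)/(1+ψ(Kᵢ−1)) = 0.
g(0) = ΣzᵢKᵢ − 1 = 0.2655 and g(1) = 1 − Σzᵢ/Kᵢ = -0.1780, so a root lies in (0, 1).
Binary case is linear: z₁(K₁−1)(1+ψ(K₂−1)) + z₂(K₂−1)(1+ψ(K₁−1)) = 0
⇒ ψ = [z₁(K₁−1)+z₂(K₂−1)] / [−(K₁−1)(K₂−1)] = 0.26551/0.54055 = 0.4912
Compositions from xᵢ = zᵢ/(1+ψ(Kᵢ−1)), yᵢ = Kᵢxᵢ:
  1: x = 0.2030, y = 0.4987
  2: x = 0.7970, y = 0.5013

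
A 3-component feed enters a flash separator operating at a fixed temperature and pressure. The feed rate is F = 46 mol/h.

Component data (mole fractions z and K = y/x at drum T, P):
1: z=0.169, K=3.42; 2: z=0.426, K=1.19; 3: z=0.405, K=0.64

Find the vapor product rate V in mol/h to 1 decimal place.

V = 37.8 mol/h

Let β = V/F and solve Σ zᵢ(Kᵢ−1)/(1+β(Kᵢ−1)) = 0.
g(0) = ΣzᵢKᵢ − 1 = 0.344 and g(1) = 1 − Σzᵢ/Kᵢ = -0.040, so a root lies in (0, 1).
Newton iteration, β⁰ = 0.54:
  β = 0.540: g = 0.0697, g' = -0.280 → β = 0.789
  β = 0.789: g = 0.0072, g' = -0.231 → β = 0.821
Converged at β = 0.821.
Then V = β·F = 0.8209·46 = 37.8 mol/h and L = F − V = 8.2 mol/h.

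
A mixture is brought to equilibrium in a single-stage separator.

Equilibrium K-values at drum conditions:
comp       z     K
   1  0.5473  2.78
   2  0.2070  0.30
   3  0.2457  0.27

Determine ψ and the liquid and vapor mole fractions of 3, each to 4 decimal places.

Let ψ = V/F and solve Σ zᵢ(Kᵢ−1)/(1+ψ(Kᵢ−1)) = 0.
Check two-phase: ΣzᵢKᵢ = 1.6499 > 1 and Σzᵢ/Kᵢ = 1.7969 > 1, so g(0) = 0.6499 > 0 and g(1) = -0.7969 < 0.
Newton–Raphson from ψ = 0.5:
  ψ = 0.5000: g = 0.01007, g' = -1.0502 → ψ = 0.5096
Converged at ψ = 0.5096.
Compositions from xᵢ = zᵢ/(1+ψ(Kᵢ−1)), yᵢ = Kᵢxᵢ:
  1: x = 0.2870, y = 0.7978
  2: x = 0.3218, y = 0.0965
  3: x = 0.3912, y = 0.1056

ψ = 0.5096, x_3 = 0.3912, y_3 = 0.1056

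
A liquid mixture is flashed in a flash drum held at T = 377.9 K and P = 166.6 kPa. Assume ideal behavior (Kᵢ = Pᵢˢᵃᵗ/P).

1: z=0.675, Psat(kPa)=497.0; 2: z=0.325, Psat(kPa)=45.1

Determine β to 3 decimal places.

β = 0.762

Raoult's law: Kᵢ = Pᵢˢᵃᵗ/P = Pᵢˢᵃᵗ/166.6.
  K_1 = 497.0/166.6 = 2.98319, K_2 = 45.1/166.6 = 0.27071
Binary case is linear: z₁(K₁−1)(1+β(K₂−1)) + z₂(K₂−1)(1+β(K₁−1)) = 0
⇒ β = [z₁(K₁−1)+z₂(K₂−1)] / [−(K₁−1)(K₂−1)] = 1.1016/1.4463 = 0.762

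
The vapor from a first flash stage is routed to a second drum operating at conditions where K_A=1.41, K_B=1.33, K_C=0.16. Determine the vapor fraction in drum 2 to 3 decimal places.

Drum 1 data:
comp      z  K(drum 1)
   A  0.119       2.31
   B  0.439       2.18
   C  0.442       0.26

V/F (drum 2) = 0.534

Drum 1:
Rachford–Rice: g(ψ₁) = Σ zᵢ(Kᵢ−1)/(1+ψ₁(Kᵢ−1)) = 0.
Check two-phase: ΣzᵢKᵢ = 1.347 > 1 and Σzᵢ/Kᵢ = 1.953 > 1, so g(0) = 0.347 > 0 and g(1) = -0.953 < 0.
Newton–Raphson from ψ₁ = 0.5:
  ψ₁ = 0.500: g = -0.0992, g' = -0.926 → ψ₁ = 0.393
  ψ₁ = 0.393: g = -0.0043, g' = -0.856 → ψ₁ = 0.388
Converged at ψ₁ = 0.388.
Drum-1 compositions:
  A: x = 0.079, y = 0.182
  B: x = 0.301, y = 0.657
  C: x = 0.620, y = 0.161
Drum-2 feed = drum-1 vapor: z₂ = (0.1823, 0.6565, 0.1612).
Drum 2:
Iterate (Newton) starting at ψ₂ = 0.5:
  ψ₂ = 0.500: g = 0.0146, g' = -0.412 → ψ₂ = 0.535
  ψ₂ = 0.535: g = -0.0006, g' = -0.448 → ψ₂ = 0.534
Converged at ψ₂ = 0.534.
  A: x = 0.150, y = 0.211
  B: x = 0.558, y = 0.742
  C: x = 0.292, y = 0.047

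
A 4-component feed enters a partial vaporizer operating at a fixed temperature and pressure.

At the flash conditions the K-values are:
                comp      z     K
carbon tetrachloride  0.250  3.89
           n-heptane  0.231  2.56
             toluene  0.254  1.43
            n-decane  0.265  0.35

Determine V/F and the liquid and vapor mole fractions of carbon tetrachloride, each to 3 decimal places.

V/F = 0.915, x_carbon tetrachloride = 0.069, y_carbon tetrachloride = 0.267

Material balance + equilibrium reduce to Σ zᵢ(Kᵢ−1)/(1+V/F(Kᵢ−1)) = 0.
Check two-phase: ΣzᵢKᵢ = 2.020 > 1 and Σzᵢ/Kᵢ = 1.089 > 1, so g(0) = 1.020 > 0 and g(1) = -0.089 < 0.
Newton iteration, V/F⁰ = 0.5:
  V/F = 0.500: g = 0.3327, g' = -0.804 → V/F = 0.914
  V/F = 0.914: g = 0.0014, g' = -0.956 → V/F = 0.915
Converged at V/F = 0.915.
Compositions from xᵢ = zᵢ/(1+V/F(Kᵢ−1)), yᵢ = Kᵢxᵢ:
  carbon tetrachloride: x = 0.069, y = 0.267
  n-heptane: x = 0.095, y = 0.244
  toluene: x = 0.182, y = 0.261
  n-decane: x = 0.654, y = 0.229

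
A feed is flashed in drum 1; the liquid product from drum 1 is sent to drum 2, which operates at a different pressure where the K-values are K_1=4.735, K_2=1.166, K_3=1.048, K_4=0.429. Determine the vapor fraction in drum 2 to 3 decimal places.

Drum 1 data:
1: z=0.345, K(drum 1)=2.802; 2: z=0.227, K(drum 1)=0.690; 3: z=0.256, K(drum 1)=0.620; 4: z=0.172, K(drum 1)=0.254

Drum 1:
Iterate (Newton) starting at ψ₁ = 0.5:
  ψ₁ = 0.500: g = -0.0810, g' = -0.640 → ψ₁ = 0.374
  ψ₁ = 0.374: g = 0.0007, g' = -0.662 → ψ₁ = 0.375
Converged at ψ₁ = 0.375.
Drum-1 compositions:
  1: x = 0.206, y = 0.577
  2: x = 0.257, y = 0.177
  3: x = 0.298, y = 0.185
  4: x = 0.239, y = 0.061
Drum-2 feed = drum-1 liquid: z₂ = (0.2060, 0.2568, 0.2985, 0.2387).
Drum 2:
Iterate (Newton) starting at ψ₂ = 0.5:
  ψ₂ = 0.500: g = 0.1308, g' = -0.509 → ψ₂ = 0.757
  ψ₂ = 0.757: g = 0.0125, g' = -0.444 → ψ₂ = 0.785
Converged at ψ₂ = 0.785.
  1: x = 0.052, y = 0.248
  2: x = 0.227, y = 0.265
  3: x = 0.288, y = 0.301
  4: x = 0.433, y = 0.186

V/F (drum 2) = 0.785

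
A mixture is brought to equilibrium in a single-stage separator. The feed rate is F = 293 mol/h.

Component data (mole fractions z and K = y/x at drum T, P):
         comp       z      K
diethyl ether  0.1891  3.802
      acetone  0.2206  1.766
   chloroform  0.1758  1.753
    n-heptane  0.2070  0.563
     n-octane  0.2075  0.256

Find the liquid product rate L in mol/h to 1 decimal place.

L = 116.0 mol/h

Material balance + equilibrium reduce to Σ zᵢ(Kᵢ−1)/(1+V/F(Kᵢ−1)) = 0.
Feasibility: ΣzᵢKᵢ = 1.5864, Σzᵢ/Kᵢ = 1.4532 — both > 1, two phases present.
Newton–Raphson from V/F = 0.61:
  V/F = 0.6100: g = -0.00455, g' = -0.7677 → V/F = 0.6041
Converged at V/F = 0.6041.
Then V = V/F·F = 0.6041·293 = 177.0 mol/h and L = F − V = 116.0 mol/h.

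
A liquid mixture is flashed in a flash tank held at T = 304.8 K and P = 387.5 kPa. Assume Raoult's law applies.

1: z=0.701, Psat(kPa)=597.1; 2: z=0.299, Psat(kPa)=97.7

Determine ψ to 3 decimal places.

ψ = 0.385

Raoult's law: Kᵢ = Pᵢˢᵃᵗ/P = Pᵢˢᵃᵗ/387.5.
  K_1 = 597.1/387.5 = 1.54090, K_2 = 97.7/387.5 = 0.25213
Rachford–Rice: g(ψ) = Σ zᵢ(Kᵢ−1)/(1+ψ(Kᵢ−1)) = 0.
Feasibility: ΣzᵢKᵢ = 1.156, Σzᵢ/Kᵢ = 1.641 — both > 1, two phases present.
Binary case is linear: z₁(K₁−1)(1+ψ(K₂−1)) + z₂(K₂−1)(1+ψ(K₁−1)) = 0
⇒ ψ = [z₁(K₁−1)+z₂(K₂−1)] / [−(K₁−1)(K₂−1)] = 0.1556/0.4045 = 0.385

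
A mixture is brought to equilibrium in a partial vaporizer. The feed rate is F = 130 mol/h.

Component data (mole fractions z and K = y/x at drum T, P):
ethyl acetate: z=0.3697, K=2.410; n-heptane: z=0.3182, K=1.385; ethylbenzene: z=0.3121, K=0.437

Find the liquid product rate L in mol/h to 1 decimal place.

L = 21.3 mol/h

Material balance + equilibrium reduce to Σ zᵢ(Kᵢ−1)/(1+ψ(Kᵢ−1)) = 0.
g(0) = ΣzᵢKᵢ − 1 = 0.4681 and g(1) = 1 − Σzᵢ/Kᵢ = -0.0973, so a root lies in (0, 1).
Newton–Raphson from ψ = 0.5:
  ψ = 0.5000: g = 0.16391, g' = -0.4776 → ψ = 0.8432
  ψ = 0.8432: g = -0.00387, g' = -0.5388 → ψ = 0.8360
Converged at ψ = 0.8360.
Then V = ψ·F = 0.8360·130 = 108.7 mol/h and L = F − V = 21.3 mol/h.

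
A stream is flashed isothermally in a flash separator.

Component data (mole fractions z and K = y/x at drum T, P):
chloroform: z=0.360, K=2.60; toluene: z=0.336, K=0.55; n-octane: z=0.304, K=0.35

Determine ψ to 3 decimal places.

ψ = 0.257

Newton–Raphson from ψ = 0.5:
  ψ = 0.500: g = -0.1678, g' = -0.680 → ψ = 0.253
  ψ = 0.253: g = 0.0029, g' = -0.738 → ψ = 0.257
Converged at ψ = 0.257.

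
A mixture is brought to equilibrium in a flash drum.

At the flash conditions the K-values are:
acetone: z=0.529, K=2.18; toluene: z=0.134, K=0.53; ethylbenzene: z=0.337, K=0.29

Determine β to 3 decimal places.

β = 0.417

Let β = V/F and solve Σ zᵢ(Kᵢ−1)/(1+β(Kᵢ−1)) = 0.
Check two-phase: ΣzᵢKᵢ = 1.322 > 1 and Σzᵢ/Kᵢ = 1.658 > 1, so g(0) = 0.322 > 0 and g(1) = -0.658 < 0.
Newton iteration, β⁰ = 0.5:
  β = 0.500: g = -0.0607, g' = -0.750 → β = 0.419
  β = 0.419: g = -0.0014, g' = -0.720 → β = 0.417
Converged at β = 0.417.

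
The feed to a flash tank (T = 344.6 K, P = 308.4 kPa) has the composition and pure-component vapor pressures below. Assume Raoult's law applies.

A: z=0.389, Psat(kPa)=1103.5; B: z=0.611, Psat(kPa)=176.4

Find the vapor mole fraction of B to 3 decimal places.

y_B = 0.491

Raoult's law: Kᵢ = Pᵢˢᵃᵗ/P = Pᵢˢᵃᵗ/308.4.
  K_A = 1103.5/308.4 = 3.57815, K_B = 176.4/308.4 = 0.57198
Let β = V/F and solve Σ zᵢ(Kᵢ−1)/(1+β(Kᵢ−1)) = 0.
Check two-phase: ΣzᵢKᵢ = 1.741 > 1 and Σzᵢ/Kᵢ = 1.177 > 1, so g(0) = 0.741 > 0 and g(1) = -0.177 < 0.
Newton–Raphson from β = 0.49:
  β = 0.490: g = 0.1122, g' = -0.684 → β = 0.654
  β = 0.654: g = 0.0102, g' = -0.574 → β = 0.672
Converged at β = 0.672.
Compositions from xᵢ = zᵢ/(1+β(Kᵢ−1)), yᵢ = Kᵢxᵢ:
  A: x = 0.142, y = 0.509
  B: x = 0.858, y = 0.491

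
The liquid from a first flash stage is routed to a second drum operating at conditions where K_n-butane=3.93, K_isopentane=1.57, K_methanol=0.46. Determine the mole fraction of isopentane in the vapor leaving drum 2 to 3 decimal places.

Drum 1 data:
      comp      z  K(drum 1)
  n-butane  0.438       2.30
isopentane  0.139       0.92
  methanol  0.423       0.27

Drum 1:
Let ψ₁ = V/F and solve Σ zᵢ(Kᵢ−1)/(1+ψ₁(Kᵢ−1)) = 0.
Check two-phase: ΣzᵢKᵢ = 1.249 > 1 and Σzᵢ/Kᵢ = 1.908 > 1, so g(0) = 0.249 > 0 and g(1) = -0.908 < 0.
Newton–Raphson from ψ₁ = 0.5:
  ψ₁ = 0.500: g = -0.1528, g' = -0.832 → ψ₁ = 0.316
  ψ₁ = 0.316: g = -0.0095, g' = -0.754 → ψ₁ = 0.304
Converged at ψ₁ = 0.304.
Drum-1 compositions:
  n-butane: x = 0.314, y = 0.722
  isopentane: x = 0.142, y = 0.131
  methanol: x = 0.544, y = 0.147
Drum-2 feed = drum-1 liquid: z₂ = (0.3140, 0.1425, 0.5435).
Drum 2:
Let ψ₂ = V/F and solve Σ zᵢ(Kᵢ−1)/(1+ψ₂(Kᵢ−1)) = 0.
Feasibility: ΣzᵢKᵢ = 1.708, Σzᵢ/Kᵢ = 1.352 — both > 1, two phases present.
Newton–Raphson from ψ₂ = 0.63:
  ψ₂ = 0.630: g = -0.0618, g' = -0.722 → ψ₂ = 0.544
  ψ₂ = 0.544: g = 0.0008, g' = -0.745 → ψ₂ = 0.545
Converged at ψ₂ = 0.545.
  n-butane: x = 0.121, y = 0.475
  isopentane: x = 0.109, y = 0.171
  methanol: x = 0.770, y = 0.354

y_isopentane (drum 2) = 0.171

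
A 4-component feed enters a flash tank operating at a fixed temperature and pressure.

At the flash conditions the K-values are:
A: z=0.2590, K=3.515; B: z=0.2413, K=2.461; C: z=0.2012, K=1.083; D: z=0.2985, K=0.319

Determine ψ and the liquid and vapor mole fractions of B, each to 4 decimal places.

ψ = 0.7434, x_B = 0.1157, y_B = 0.2847

Newton–Raphson from ψ = 0.68:
  ψ = 0.6800: g = 0.05440, g' = -0.8341 → ψ = 0.7452
  ψ = 0.7452: g = -0.00161, g' = -0.8883 → ψ = 0.7434
Converged at ψ = 0.7434.
Compositions from xᵢ = zᵢ/(1+ψ(Kᵢ−1)), yᵢ = Kᵢxᵢ:
  A: x = 0.0903, y = 0.3172
  B: x = 0.1157, y = 0.2847
  C: x = 0.1895, y = 0.2052
  D: x = 0.6046, y = 0.1929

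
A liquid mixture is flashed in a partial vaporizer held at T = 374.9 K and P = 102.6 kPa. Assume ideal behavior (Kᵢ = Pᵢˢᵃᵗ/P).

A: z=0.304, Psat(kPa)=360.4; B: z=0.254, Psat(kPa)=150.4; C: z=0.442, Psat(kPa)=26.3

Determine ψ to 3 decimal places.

ψ = 0.413

Raoult's law: Kᵢ = Pᵢˢᵃᵗ/P = Pᵢˢᵃᵗ/102.6.
  K_A = 360.4/102.6 = 3.51267, K_B = 150.4/102.6 = 1.46589, K_C = 26.3/102.6 = 0.25634
Let ψ = V/F and solve Σ zᵢ(Kᵢ−1)/(1+ψ(Kᵢ−1)) = 0.
Check two-phase: ΣzᵢKᵢ = 1.553 > 1 and Σzᵢ/Kᵢ = 1.984 > 1, so g(0) = 0.553 > 0 and g(1) = -0.984 < 0.
Iterate (Newton) starting at ψ = 0.66:
  ψ = 0.660: g = -0.2677, g' = -1.247 → ψ = 0.445
  ψ = 0.445: g = -0.0329, g' = -1.012 → ψ = 0.413
Converged at ψ = 0.413.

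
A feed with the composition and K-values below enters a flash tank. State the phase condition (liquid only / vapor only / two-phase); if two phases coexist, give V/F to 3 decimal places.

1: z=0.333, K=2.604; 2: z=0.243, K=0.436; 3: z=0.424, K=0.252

two-phase, V/F = 0.073

ΣzᵢKᵢ = 1.080; Σzᵢ/Kᵢ = 2.368.
Both exceed 1, so a two-phase solution exists.
Material balance + equilibrium reduce to Σ zᵢ(Kᵢ−1)/(1+ψ(Kᵢ−1)) = 0.
Newton iteration, ψ⁰ = 0.65:
  ψ = 0.650: g = -0.5721, g' = -1.297 → ψ = 0.209
  ψ = 0.209: g = -0.1310, g' = -0.913 → ψ = 0.065
  ψ = 0.065: g = 0.0078, g' = -1.048 → ψ = 0.073
Converged at ψ = 0.073.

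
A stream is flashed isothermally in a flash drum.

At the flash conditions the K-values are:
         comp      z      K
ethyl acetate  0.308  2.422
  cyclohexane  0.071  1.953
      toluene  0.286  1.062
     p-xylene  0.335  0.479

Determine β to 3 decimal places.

Rachford–Rice: g(β) = Σ zᵢ(Kᵢ−1)/(1+β(Kᵢ−1)) = 0.
g(0) = ΣzᵢKᵢ − 1 = 0.349 and g(1) = 1 − Σzᵢ/Kᵢ = -0.132, so a root lies in (0, 1).
Newton–Raphson from β = 0.5:
  β = 0.500: g = 0.0830, g' = -0.410 → β = 0.703
  β = 0.703: g = 0.0013, g' = -0.406 → β = 0.706
Converged at β = 0.706.

β = 0.706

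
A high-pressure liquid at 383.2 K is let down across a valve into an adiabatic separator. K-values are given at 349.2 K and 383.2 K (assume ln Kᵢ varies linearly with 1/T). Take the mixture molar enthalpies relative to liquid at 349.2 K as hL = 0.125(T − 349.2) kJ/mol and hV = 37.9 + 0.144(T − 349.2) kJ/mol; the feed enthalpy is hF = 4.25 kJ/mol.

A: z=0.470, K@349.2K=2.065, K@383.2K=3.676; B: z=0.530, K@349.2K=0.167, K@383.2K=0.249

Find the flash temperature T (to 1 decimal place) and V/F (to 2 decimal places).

Adiabatic flash: solve Rachford–Rice at each trial T, then check hF = ψ·hV(T) + (1−ψ)·hL(T).
  T = 349.2 K: K = (2.065, 0.167), RR gives ψ = 0.067, H_out = 2.523 kJ/mol
  T = 383.2 K: K = (3.676, 0.249), RR gives ψ = 0.428, H_out = 20.739 kJ/mol
  T = 366.2 K: K = (2.792, 0.206), RR gives ψ = 0.296, H_out = 13.443 kJ/mol
  T = 357.7 K: K = (2.410, 0.186), RR gives ψ = 0.201, H_out = 8.727 kJ/mol
  T = 353.4 K: K = (2.231, 0.176), RR gives ψ = 0.140, H_out = 5.839 kJ/mol
  T = 351.3 K: K = (2.147, 0.172), RR gives ψ = 0.105, H_out = 4.253 kJ/mol
Linear interpolation between T = 349.2 (H_out = 2.523) and T = 351.3 (H_out = 4.253) on hF = 4.25 gives T ≈ 351.3 K, at which ψ = 0.11.

T = 351.3 K, V/F = 0.11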